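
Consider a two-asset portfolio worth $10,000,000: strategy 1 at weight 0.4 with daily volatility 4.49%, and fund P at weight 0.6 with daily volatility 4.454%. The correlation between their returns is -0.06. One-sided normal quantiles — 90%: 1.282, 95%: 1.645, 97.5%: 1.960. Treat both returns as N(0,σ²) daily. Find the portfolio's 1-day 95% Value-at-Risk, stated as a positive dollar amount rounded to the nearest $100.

$514,700

σ_p² = 0.4²·4.49² + 0.6²·4.454² + 2·-0.06·0.4·0.6·4.49·4.454 = 9.7914 (%²).
σ_p = √9.7914 = 3.129%.
VaR = 1.645 × 3.129% = 5.147%; on $10,000,000 that is $514,700.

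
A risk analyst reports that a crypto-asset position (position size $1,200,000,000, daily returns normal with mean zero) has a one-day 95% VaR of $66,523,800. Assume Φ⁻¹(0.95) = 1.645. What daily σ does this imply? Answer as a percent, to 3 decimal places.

VaR as a fraction: $66,523,800 / $1,200,000,000 = 5.544%.
σ = VaR / z = 5.544% / 1.645 = 3.370%.

3.370%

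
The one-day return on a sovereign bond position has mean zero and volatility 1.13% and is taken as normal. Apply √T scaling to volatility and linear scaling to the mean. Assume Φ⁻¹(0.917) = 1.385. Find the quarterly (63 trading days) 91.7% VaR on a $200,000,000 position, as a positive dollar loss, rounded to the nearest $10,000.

$24,840,000

σ_{63d} = 1.13% × √63 = 8.969%.
VaR = 1.385 × 8.969% = 12.422%.
On $200,000,000: 0.12422 × $200,000,000 = $24,844,000.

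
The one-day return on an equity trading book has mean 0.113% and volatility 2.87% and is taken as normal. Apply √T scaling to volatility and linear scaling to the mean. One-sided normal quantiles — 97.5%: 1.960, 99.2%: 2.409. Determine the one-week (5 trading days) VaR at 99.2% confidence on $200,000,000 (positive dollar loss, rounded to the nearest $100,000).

$29,800,000

σ_{5d} = 2.87% × √5 = 6.418%; μ_{5d} = 5 × 0.113% = 0.565%.
VaR = −(0.565%) + 2.409 × 6.418% = 14.896%.
On $200,000,000: 0.14896 × $200,000,000 = $29,792,000.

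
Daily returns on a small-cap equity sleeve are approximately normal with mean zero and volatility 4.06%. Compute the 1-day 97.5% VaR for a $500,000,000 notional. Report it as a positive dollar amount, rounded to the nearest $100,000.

$39,800,000

At 97.5% one-sided, z = 1.960.
VaR = z·σ = 1.960 × 4.06% = 7.958%.
On $500,000,000: 0.07958 × $500,000,000 = $39,790,000.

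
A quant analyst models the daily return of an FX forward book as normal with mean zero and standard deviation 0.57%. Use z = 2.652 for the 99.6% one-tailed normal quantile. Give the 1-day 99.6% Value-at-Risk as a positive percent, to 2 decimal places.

VaR = z·σ = 2.652 × 0.57% = 1.512%.

1.51%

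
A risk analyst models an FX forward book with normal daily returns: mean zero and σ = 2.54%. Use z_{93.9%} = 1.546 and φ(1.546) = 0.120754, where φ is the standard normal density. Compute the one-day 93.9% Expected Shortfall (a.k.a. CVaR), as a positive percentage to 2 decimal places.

Tail multiplier: φ(z)/(1−α) = 0.120754 / 0.061 = 1.980.
ES = 2.54% × 1.980 = 5.029%.

5.03%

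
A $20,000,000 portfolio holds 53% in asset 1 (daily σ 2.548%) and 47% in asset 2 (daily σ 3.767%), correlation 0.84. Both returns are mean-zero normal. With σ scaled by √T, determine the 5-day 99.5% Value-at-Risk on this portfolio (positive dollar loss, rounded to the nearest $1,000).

$3,451,000

σ_p = √(0.53²·2.548² + 0.47²·3.767² + 2·0.84·0.53·0.47·2.548·3.767) = 2.996%.
σ_{5d} = 2.996% × √5 = 6.699%.
z(99.5%) = 2.576.
VaR = 2.576 × 6.699% = 17.257%; on $20,000,000 that is $3,451,400.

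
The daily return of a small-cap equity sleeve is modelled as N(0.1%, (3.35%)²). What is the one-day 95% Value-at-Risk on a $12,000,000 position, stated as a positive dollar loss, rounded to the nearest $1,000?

At 95% one-sided, z = 1.645.
VaR = −μ + z·σ = −(0.1%) + 1.645 × 3.35% = 5.411%.
On $12,000,000: 0.05411 × $12,000,000 = $649,320.

$649,000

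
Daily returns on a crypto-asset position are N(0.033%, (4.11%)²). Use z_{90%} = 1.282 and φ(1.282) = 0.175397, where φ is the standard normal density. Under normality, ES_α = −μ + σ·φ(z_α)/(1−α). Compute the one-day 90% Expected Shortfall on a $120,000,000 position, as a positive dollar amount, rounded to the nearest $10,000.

$8,610,000

Tail multiplier: φ(z)/(1−α) = 0.175397 / 0.1 = 1.754.
ES = −(0.033%) + 4.11% × 1.754 = 7.176%.
On $120,000,000: 0.07176 × $120,000,000 = $8,611,200.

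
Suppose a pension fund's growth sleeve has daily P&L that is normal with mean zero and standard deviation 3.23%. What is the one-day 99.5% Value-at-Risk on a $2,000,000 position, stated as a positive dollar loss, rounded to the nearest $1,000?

At 99.5% one-sided, z = 2.576.
VaR = z·σ = 2.576 × 3.23% = 8.320%.
On $2,000,000: 0.08320 × $2,000,000 = $166,400.

$166,000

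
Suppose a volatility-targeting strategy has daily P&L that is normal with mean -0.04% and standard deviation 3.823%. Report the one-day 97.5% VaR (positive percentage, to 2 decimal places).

At 97.5% one-sided, z = 1.960.
VaR = −μ + z·σ = −(-0.04%) + 1.960 × 3.823% = 7.533%.

7.53%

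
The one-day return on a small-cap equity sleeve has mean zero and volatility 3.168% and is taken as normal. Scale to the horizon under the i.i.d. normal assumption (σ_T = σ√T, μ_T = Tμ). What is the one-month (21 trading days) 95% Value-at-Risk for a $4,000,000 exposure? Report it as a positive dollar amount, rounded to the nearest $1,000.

$955,000

At 95%, z = 1.645.
σ_{21d} = 3.168% × √21 = 14.518%.
VaR = 1.645 × 14.518% = 23.882%.
On $4,000,000: 0.23882 × $4,000,000 = $955,280.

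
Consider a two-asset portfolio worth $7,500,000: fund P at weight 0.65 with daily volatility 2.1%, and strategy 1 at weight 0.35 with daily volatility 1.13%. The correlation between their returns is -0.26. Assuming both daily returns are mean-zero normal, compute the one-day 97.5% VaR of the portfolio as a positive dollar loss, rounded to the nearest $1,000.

$194,000

σ_p² = 0.65²·2.1² + 0.35²·1.13² + 2·-0.26·0.65·0.35·2.1·1.13 = 1.7389 (%²).
σ_p = √1.7389 = 1.319%.
At 97.5%, z = 1.960.
VaR = 1.960 × 1.319% = 2.585%; on $7,500,000 that is $193,875.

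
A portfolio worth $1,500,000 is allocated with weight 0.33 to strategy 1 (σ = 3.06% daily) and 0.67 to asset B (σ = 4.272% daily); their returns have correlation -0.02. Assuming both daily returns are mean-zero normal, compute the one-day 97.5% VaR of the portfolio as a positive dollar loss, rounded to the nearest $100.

σ_p² = 0.33²·3.06² + 0.67²·4.272² + 2·-0.02·0.33·0.67·3.06·4.272 = 9.0965 (%²).
σ_p = √9.0965 = 3.016%.
At 97.5%, z = 1.960.
VaR = 1.960 × 3.016% = 5.911%; on $1,500,000 that is $88,665.

$88,700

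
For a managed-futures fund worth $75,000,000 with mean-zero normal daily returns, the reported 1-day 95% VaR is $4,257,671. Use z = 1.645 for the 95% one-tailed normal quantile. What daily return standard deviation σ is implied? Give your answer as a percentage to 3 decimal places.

3.451%

VaR as a fraction: $4,257,671 / $75,000,000 = 5.677%.
σ = VaR / z = 5.677% / 1.645 = 3.451%.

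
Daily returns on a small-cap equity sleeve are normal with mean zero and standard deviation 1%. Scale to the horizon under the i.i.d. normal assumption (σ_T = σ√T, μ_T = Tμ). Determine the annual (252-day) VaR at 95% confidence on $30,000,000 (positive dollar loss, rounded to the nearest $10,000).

$7,830,000

At 95%, z = 1.645.
σ_{252d} = 1% × √252 = 15.875%.
VaR = 1.645 × 15.875% = 26.114%.
On $30,000,000: 0.26114 × $30,000,000 = $7,834,200.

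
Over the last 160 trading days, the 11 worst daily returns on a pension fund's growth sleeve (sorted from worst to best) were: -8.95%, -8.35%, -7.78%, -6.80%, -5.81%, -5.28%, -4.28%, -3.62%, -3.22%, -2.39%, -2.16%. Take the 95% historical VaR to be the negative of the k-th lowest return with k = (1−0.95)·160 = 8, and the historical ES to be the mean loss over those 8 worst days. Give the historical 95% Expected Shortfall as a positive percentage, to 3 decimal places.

6.359%

The 8 worst returns sum to -50.87%.
ES = −(-50.87%) / 8 = 6.35875% ≈ 6.359%.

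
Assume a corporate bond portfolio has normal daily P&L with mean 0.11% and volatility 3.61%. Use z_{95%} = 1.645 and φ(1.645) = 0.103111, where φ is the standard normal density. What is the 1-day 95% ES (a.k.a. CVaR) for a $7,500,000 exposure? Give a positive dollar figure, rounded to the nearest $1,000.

Tail multiplier: φ(z)/(1−α) = 0.103111 / 0.05 = 2.062.
ES = −(0.11%) + 3.61% × 2.062 = 7.334%.
On $7,500,000: 0.07334 × $7,500,000 = $550,050.

$550,000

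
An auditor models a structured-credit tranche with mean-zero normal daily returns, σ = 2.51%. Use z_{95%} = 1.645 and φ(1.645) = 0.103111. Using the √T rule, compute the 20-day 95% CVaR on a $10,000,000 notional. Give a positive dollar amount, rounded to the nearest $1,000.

$2,315,000

σ_{20d} = 2.51% × √20 = 11.225%.
ES multiplier = φ(z)/(1−α) = 0.103111/0.05 = 2.062.
ES = 11.225% × 2.062 = 23.146%; on $10,000,000: $2,314,600.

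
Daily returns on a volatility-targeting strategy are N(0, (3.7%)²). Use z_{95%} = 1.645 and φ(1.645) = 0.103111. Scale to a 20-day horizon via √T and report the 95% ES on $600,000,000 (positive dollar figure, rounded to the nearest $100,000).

$204,700,000

σ_{20d} = 3.7% × √20 = 16.547%.
ES multiplier = φ(z)/(1−α) = 0.103111/0.05 = 2.062.
ES = 16.547% × 2.062 = 34.120%; on $600,000,000: $204,720,000.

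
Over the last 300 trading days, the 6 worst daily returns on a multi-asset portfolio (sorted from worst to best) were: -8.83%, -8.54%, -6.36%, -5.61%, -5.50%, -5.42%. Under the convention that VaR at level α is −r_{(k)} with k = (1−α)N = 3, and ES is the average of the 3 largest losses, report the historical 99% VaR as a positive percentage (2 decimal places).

k = 3; the 3rd lowest return is -6.36%, so VaR = 6.36%.

6.36%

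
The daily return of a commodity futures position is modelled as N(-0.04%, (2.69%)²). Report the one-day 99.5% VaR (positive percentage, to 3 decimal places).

6.969%

At 99.5% one-sided, z = 2.576.
VaR = −μ + z·σ = −(-0.04%) + 2.576 × 2.69% = 6.969%.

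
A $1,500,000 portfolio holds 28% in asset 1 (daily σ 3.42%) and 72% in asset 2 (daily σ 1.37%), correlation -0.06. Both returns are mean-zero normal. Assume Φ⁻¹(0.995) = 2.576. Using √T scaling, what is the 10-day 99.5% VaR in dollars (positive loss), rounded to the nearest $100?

$162,900

σ_p = √(0.28²·3.42² + 0.72²·1.37² + 2·-0.06·0.28·0.72·3.42·1.37) = 1.333%.
σ_{10d} = 1.333% × √10 = 4.215%.
VaR = 2.576 × 4.215% = 10.858%; on $1,500,000 that is $162,870.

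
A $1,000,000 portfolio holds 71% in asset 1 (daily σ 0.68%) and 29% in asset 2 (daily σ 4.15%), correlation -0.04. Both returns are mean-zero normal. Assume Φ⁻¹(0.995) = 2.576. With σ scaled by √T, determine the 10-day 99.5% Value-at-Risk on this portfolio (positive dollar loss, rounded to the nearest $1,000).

$104,000

σ_p = √(0.71²·0.68² + 0.29²·4.15² + 2·-0.04·0.71·0.29·0.68·4.15) = 1.279%.
σ_{10d} = 1.279% × √10 = 4.045%.
VaR = 2.576 × 4.045% = 10.420%; on $1,000,000 that is $104,200.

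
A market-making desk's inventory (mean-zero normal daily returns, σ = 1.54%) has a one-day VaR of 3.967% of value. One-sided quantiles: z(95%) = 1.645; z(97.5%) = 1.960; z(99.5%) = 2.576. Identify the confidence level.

Implied z = VaR/σ = 3.967 / 1.54 = 2.576.
This matches z(99.5%) = 2.576.

99.5%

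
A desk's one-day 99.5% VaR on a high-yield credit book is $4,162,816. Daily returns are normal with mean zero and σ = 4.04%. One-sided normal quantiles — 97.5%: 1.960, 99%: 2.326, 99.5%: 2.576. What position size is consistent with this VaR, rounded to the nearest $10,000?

$40,000,000

VaR as a fraction of value: z·σ = 2.576 × 4.04% = 10.407%.
Position = $4,162,816 / 0.10407 = $40,000,000.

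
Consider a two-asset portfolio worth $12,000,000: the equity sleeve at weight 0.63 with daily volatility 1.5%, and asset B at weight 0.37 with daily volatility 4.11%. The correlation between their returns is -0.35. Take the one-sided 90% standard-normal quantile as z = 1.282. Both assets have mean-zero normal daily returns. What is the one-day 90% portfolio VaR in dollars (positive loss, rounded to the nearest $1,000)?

$228,000

σ_p² = 0.63²·1.5² + 0.37²·4.11² + 2·-0.35·0.63·0.37·1.5·4.11 = 2.1996 (%²).
σ_p = √2.1996 = 1.483%.
VaR = 1.282 × 1.483% = 1.901%; on $12,000,000 that is $228,120.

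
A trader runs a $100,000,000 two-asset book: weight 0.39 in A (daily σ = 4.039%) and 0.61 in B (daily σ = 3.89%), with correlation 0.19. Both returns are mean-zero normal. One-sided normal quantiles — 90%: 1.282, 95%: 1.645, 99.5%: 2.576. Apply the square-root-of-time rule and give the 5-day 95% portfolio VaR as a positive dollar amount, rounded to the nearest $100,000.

σ_p = √(0.39²·4.039² + 0.61²·3.89² + 2·0.19·0.39·0.61·4.039·3.89) = 3.087%.
σ_{5d} = 3.087% × √5 = 6.903%.
VaR = 1.645 × 6.903% = 11.355%; on $100,000,000 that is $11,355,000.

$11,400,000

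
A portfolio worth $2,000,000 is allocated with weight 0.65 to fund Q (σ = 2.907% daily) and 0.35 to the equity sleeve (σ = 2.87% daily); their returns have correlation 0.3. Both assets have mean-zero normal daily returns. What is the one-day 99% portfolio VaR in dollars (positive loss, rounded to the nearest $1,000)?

σ_p² = 0.65²·2.907² + 0.35²·2.87² + 2·0.3·0.65·0.35·2.907·2.87 = 5.7183 (%²).
σ_p = √5.7183 = 2.391%.
At 99%, z = 2.326.
VaR = 2.326 × 2.391% = 5.561%; on $2,000,000 that is $111,220.

$111,000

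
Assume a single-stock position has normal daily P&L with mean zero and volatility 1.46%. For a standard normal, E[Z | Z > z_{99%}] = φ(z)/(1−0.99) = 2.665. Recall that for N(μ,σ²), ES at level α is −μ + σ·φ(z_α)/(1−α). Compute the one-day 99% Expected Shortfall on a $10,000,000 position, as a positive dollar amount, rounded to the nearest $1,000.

$389,000

ES = 1.46% × 2.665 = 3.891%.
On $10,000,000: 0.03891 × $10,000,000 = $389,100.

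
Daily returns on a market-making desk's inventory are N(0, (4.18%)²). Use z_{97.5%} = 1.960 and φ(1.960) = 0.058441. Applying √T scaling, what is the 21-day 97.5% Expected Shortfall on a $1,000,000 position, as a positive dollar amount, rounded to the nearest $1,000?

σ_{21d} = 4.18% × √21 = 19.155%.
ES multiplier = φ(z)/(1−α) = 0.058441/0.025 = 2.338.
ES = 19.155% × 2.338 = 44.784%; on $1,000,000: $447,840.

$448,000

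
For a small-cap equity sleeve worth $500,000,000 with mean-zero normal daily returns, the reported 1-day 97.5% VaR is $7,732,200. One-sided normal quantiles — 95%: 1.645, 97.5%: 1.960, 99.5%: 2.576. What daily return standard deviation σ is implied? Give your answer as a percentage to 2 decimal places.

VaR as a fraction: $7,732,200 / $500,000,000 = 1.546%.
σ = VaR / z = 1.546% / 1.960 = 0.789%.

0.79%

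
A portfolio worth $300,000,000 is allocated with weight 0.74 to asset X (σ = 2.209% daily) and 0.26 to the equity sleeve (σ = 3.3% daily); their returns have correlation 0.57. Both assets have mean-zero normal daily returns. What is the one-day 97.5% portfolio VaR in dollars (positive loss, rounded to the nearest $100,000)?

σ_p² = 0.74²·2.209² + 0.26²·3.3² + 2·0.57·0.74·0.26·2.209·3.3 = 5.0072 (%²).
σ_p = √5.0072 = 2.238%.
At 97.5%, z = 1.960.
VaR = 1.960 × 2.238% = 4.386%; on $300,000,000 that is $13,158,000.

$13,200,000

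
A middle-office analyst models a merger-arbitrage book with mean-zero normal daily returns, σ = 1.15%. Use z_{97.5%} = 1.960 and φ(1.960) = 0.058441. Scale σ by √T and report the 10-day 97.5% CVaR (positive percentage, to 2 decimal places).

8.50%

σ_{10d} = 1.15% × √10 = 3.637%.
ES multiplier = φ(z)/(1−α) = 0.058441/0.025 = 2.338.
ES = 3.637% × 2.338 = 8.503%.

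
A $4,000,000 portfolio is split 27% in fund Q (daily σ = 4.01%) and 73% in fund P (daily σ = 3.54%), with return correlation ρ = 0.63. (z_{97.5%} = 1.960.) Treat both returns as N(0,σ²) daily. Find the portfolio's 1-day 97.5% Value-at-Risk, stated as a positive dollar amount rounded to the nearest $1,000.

σ_p² = 0.27²·4.01² + 0.73²·3.54² + 2·0.63·0.27·0.73·4.01·3.54 = 11.3757 (%²).
σ_p = √11.3757 = 3.373%.
VaR = 1.960 × 3.373% = 6.611%; on $4,000,000 that is $264,440.

$264,000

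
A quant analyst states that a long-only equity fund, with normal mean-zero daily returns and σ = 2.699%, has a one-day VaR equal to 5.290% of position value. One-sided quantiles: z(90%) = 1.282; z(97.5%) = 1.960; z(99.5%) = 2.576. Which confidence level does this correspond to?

97.5%

Implied z = VaR/σ = 5.290 / 2.699 = 1.960.
This matches z(97.5%) = 1.960.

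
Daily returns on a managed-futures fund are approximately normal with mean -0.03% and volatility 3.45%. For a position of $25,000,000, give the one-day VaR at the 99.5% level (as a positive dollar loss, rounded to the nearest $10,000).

$2,230,000

At 99.5% one-sided, z = 2.576.
VaR = −μ + z·σ = −(-0.03%) + 2.576 × 3.45% = 8.917%.
On $25,000,000: 0.08917 × $25,000,000 = $2,229,250.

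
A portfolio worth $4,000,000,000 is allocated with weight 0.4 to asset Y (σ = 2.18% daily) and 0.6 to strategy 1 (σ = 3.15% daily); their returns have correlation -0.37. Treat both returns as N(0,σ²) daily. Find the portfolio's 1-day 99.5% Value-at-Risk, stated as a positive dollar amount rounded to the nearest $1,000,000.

σ_p² = 0.4²·2.18² + 0.6²·3.15² + 2·-0.37·0.4·0.6·2.18·3.15 = 3.1129 (%²).
σ_p = √3.1129 = 1.764%.
At 99.5%, z = 2.576.
VaR = 2.576 × 1.764% = 4.544%; on $4,000,000,000 that is $181,760,000.

$182,000,000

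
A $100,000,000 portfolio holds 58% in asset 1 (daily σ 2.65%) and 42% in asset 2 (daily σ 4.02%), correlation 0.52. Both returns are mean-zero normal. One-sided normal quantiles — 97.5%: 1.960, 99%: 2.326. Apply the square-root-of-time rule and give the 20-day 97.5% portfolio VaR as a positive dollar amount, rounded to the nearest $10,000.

σ_p = √(0.58²·2.65² + 0.42²·4.02² + 2·0.52·0.58·0.42·2.65·4.02) = 2.813%.
σ_{20d} = 2.813% × √20 = 12.580%.
VaR = 1.960 × 12.580% = 24.657%; on $100,000,000 that is $24,657,000.

$24,660,000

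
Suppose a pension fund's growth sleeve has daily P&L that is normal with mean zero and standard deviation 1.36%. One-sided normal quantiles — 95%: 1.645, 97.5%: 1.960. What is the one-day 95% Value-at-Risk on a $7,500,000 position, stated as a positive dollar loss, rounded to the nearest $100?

VaR = z·σ = 1.645 × 1.36% = 2.237%.
On $7,500,000: 0.02237 × $7,500,000 = $167,775.

$167,800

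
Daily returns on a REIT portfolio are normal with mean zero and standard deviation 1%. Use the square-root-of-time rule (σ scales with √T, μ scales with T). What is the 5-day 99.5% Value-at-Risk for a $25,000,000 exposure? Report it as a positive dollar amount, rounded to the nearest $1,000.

At 99.5%, z = 2.576.
σ_{5d} = 1% × √5 = 2.236%.
VaR = 2.576 × 2.236% = 5.760%.
On $25,000,000: 0.05760 × $25,000,000 = $1,440,000.

$1,440,000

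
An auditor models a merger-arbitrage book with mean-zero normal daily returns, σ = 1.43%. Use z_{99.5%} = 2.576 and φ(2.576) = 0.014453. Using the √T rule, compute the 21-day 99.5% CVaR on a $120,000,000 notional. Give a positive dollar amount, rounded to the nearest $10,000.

$22,730,000

σ_{21d} = 1.43% × √21 = 6.553%.
ES multiplier = φ(z)/(1−α) = 0.014453/0.005 = 2.891.
ES = 6.553% × 2.891 = 18.945%; on $120,000,000: $22,734,000.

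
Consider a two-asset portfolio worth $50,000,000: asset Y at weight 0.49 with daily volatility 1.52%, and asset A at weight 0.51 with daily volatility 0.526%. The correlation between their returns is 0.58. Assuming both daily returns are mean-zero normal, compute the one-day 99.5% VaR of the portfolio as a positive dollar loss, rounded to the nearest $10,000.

$1,190,000

σ_p² = 0.49²·1.52² + 0.51²·0.526² + 2·0.58·0.49·0.51·1.52·0.526 = 0.8585 (%²).
σ_p = √0.8585 = 0.927%.
At 99.5%, z = 2.576.
VaR = 2.576 × 0.927% = 2.388%; on $50,000,000 that is $1,194,000.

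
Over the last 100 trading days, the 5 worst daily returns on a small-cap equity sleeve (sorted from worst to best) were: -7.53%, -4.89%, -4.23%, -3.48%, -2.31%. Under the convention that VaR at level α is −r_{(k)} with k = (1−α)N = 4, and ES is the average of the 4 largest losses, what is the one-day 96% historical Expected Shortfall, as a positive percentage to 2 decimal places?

5.03%

The 4 worst returns sum to -20.13%.
ES = −(-20.13%) / 4 = 5.0325% ≈ 5.03%.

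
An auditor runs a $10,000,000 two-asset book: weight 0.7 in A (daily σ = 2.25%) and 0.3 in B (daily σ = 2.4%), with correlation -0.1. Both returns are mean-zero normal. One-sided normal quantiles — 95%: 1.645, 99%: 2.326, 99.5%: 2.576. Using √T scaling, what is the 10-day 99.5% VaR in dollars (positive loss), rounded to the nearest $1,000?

σ_p = √(0.7²·2.25² + 0.3²·2.4² + 2·-0.1·0.7·0.3·2.25·2.4) = 1.665%.
σ_{10d} = 1.665% × √10 = 5.265%.
VaR = 2.576 × 5.265% = 13.563%; on $10,000,000 that is $1,356,300.

$1,356,000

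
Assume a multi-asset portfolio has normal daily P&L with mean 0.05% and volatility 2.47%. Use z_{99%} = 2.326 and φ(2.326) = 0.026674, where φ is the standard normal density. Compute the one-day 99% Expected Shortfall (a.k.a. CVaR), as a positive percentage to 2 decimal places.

Tail multiplier: φ(z)/(1−α) = 0.026674 / 0.01 = 2.667.
ES = −(0.05%) + 2.47% × 2.667 = 6.537%.

6.54%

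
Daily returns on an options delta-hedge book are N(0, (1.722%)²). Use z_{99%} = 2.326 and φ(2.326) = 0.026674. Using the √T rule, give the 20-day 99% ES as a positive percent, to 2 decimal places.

σ_{20d} = 1.722% × √20 = 7.701%.
ES multiplier = φ(z)/(1−α) = 0.026674/0.01 = 2.667.
ES = 7.701% × 2.667 = 20.539%.

20.54%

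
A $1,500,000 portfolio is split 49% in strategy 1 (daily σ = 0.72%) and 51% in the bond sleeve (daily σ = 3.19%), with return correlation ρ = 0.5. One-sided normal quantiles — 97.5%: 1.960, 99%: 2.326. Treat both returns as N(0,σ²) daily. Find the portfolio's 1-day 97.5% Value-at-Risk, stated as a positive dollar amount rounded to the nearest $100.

σ_p² = 0.49²·0.72² + 0.51²·3.19² + 2·0.5·0.49·0.51·0.72·3.19 = 3.3452 (%²).
σ_p = √3.3452 = 1.829%.
VaR = 1.960 × 1.829% = 3.585%; on $1,500,000 that is $53,775.

$53,800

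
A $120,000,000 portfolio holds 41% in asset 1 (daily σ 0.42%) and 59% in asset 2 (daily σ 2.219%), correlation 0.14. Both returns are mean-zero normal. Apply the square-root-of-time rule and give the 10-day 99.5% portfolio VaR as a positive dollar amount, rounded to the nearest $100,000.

$13,100,000

σ_p = √(0.41²·0.42² + 0.59²·2.219² + 2·0.14·0.41·0.59·0.42·2.219) = 1.344%.
σ_{10d} = 1.344% × √10 = 4.250%.
z(99.5%) = 2.576.
VaR = 2.576 × 4.250% = 10.948%; on $120,000,000 that is $13,137,600.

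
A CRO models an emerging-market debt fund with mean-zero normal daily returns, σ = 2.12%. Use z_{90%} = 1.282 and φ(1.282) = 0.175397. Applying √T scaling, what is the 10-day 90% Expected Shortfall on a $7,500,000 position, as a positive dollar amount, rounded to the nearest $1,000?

σ_{10d} = 2.12% × √10 = 6.704%.
ES multiplier = φ(z)/(1−α) = 0.175397/0.1 = 1.754.
ES = 6.704% × 1.754 = 11.759%; on $7,500,000: $881,925.

$882,000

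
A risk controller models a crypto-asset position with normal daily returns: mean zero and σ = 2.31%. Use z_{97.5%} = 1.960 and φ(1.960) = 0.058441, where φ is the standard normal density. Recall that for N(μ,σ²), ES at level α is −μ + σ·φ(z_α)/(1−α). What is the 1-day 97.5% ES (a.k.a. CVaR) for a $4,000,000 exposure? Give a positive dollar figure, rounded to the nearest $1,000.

$216,000

Tail multiplier: φ(z)/(1−α) = 0.058441 / 0.025 = 2.338.
ES = 2.31% × 2.338 = 5.401%.
On $4,000,000: 0.05401 × $4,000,000 = $216,040.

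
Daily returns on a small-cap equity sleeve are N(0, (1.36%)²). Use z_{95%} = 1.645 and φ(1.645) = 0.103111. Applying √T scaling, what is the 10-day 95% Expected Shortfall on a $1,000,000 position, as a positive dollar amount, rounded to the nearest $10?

σ_{10d} = 1.36% × √10 = 4.301%.
ES multiplier = φ(z)/(1−α) = 0.103111/0.05 = 2.062.
ES = 4.301% × 2.062 = 8.869%; on $1,000,000: $88,690.

$88,690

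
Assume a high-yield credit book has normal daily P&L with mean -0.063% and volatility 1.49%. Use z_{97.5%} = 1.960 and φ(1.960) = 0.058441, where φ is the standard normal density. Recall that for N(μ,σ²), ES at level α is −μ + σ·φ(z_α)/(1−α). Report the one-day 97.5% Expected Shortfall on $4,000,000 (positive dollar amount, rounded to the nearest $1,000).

Tail multiplier: φ(z)/(1−α) = 0.058441 / 0.025 = 2.338.
ES = −(-0.063%) + 1.49% × 2.338 = 3.547%.
On $4,000,000: 0.03547 × $4,000,000 = $141,880.

$142,000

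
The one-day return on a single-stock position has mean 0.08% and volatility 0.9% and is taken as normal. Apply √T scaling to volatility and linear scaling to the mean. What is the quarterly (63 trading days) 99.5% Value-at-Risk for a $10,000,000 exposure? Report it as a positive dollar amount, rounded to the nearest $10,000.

$1,340,000

At 99.5%, z = 2.576.
σ_{63d} = 0.9% × √63 = 7.144%; μ_{63d} = 63 × 0.08% = 5.040%.
VaR = −(5.040%) + 2.576 × 7.144% = 13.363%.
On $10,000,000: 0.13363 × $10,000,000 = $1,336,300.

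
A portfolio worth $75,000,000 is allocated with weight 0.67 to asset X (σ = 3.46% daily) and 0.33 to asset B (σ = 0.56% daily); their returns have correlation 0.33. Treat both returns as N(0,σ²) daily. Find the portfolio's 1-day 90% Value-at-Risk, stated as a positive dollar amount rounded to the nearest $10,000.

$2,290,000

σ_p² = 0.67²·3.46² + 0.33²·0.56² + 2·0.33·0.67·0.33·3.46·0.56 = 5.6909 (%²).
σ_p = √5.6909 = 2.386%.
At 90%, z = 1.282.
VaR = 1.282 × 2.386% = 3.059%; on $75,000,000 that is $2,294,250.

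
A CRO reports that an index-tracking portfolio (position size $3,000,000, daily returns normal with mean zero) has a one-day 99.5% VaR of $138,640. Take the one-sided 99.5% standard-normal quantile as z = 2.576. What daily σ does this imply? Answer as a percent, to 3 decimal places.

VaR as a fraction: $138,640 / $3,000,000 = 4.621%.
σ = VaR / z = 4.621% / 2.576 = 1.794%.

1.794%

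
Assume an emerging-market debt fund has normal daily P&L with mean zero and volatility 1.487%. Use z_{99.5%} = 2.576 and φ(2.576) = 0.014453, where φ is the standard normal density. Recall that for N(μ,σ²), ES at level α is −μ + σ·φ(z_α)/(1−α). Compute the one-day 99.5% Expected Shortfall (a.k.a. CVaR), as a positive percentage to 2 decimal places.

4.30%

Tail multiplier: φ(z)/(1−α) = 0.014453 / 0.005 = 2.891.
ES = 1.487% × 2.891 = 4.299%.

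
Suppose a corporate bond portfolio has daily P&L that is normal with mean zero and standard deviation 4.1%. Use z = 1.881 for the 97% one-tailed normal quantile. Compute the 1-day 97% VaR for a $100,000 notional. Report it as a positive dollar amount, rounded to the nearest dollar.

VaR = z·σ = 1.881 × 4.1% = 7.712%.
On $100,000: 0.07712 × $100,000 = $7,712.

$7,712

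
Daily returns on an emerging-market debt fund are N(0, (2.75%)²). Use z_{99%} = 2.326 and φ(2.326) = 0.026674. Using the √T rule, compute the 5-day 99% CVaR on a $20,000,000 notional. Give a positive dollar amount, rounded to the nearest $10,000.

σ_{5d} = 2.75% × √5 = 6.149%.
ES multiplier = φ(z)/(1−α) = 0.026674/0.01 = 2.667.
ES = 6.149% × 2.667 = 16.399%; on $20,000,000: $3,279,800.

$3,280,000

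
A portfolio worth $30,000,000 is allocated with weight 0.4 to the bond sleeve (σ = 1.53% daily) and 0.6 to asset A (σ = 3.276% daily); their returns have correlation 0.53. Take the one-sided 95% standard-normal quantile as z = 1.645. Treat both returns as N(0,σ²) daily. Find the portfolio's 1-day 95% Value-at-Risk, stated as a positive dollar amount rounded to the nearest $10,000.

σ_p² = 0.4²·1.53² + 0.6²·3.276² + 2·0.53·0.4·0.6·1.53·3.276 = 5.5133 (%²).
σ_p = √5.5133 = 2.348%.
VaR = 1.645 × 2.348% = 3.862%; on $30,000,000 that is $1,158,600.

$1,160,000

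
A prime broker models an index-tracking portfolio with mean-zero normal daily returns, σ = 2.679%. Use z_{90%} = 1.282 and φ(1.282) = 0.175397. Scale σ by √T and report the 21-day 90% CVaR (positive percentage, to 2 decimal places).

σ_{21d} = 2.679% × √21 = 12.277%.
ES multiplier = φ(z)/(1−α) = 0.175397/0.1 = 1.754.
ES = 12.277% × 1.754 = 21.534%.

21.53%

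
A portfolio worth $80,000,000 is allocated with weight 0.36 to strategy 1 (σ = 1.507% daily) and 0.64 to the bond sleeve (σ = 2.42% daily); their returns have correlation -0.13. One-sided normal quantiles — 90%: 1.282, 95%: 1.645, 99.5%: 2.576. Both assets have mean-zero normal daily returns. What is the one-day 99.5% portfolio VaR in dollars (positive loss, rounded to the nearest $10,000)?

σ_p² = 0.36²·1.507² + 0.64²·2.42² + 2·-0.13·0.36·0.64·1.507·2.42 = 2.4746 (%²).
σ_p = √2.4746 = 1.573%.
VaR = 2.576 × 1.573% = 4.052%; on $80,000,000 that is $3,241,600.

$3,240,000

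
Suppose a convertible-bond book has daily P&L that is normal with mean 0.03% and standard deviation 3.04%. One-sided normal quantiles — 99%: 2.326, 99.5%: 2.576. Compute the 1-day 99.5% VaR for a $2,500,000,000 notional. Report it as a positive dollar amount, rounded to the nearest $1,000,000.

$195,000,000

VaR = −μ + z·σ = −(0.03%) + 2.576 × 3.04% = 7.801%.
On $2,500,000,000: 0.07801 × $2,500,000,000 = $195,025,000.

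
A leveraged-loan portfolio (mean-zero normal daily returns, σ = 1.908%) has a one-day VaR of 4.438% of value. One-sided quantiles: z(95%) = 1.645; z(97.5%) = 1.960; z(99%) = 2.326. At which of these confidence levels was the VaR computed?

Implied z = VaR/σ = 4.438 / 1.908 = 2.326.
This matches z(99%) = 2.326.

99%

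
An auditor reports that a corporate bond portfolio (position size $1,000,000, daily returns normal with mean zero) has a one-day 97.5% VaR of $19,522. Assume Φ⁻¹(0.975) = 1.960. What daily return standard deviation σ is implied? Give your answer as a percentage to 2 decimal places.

1.00%

VaR as a fraction: $19,522 / $1,000,000 = 1.952%.
σ = VaR / z = 1.952% / 1.960 = 0.996%.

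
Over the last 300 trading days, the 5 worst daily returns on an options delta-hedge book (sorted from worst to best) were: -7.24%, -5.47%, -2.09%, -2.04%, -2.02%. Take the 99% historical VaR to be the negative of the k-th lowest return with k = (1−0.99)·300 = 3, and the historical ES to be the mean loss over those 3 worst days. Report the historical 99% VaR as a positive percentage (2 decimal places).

2.09%

k = 3; the 3rd lowest return is -2.09%, so VaR = 2.09%.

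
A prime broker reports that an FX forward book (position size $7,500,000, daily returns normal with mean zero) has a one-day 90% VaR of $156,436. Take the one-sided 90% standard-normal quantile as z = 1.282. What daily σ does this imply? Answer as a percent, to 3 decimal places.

VaR as a fraction: $156,436 / $7,500,000 = 2.086%.
σ = VaR / z = 2.086% / 1.282 = 1.627%.

1.627%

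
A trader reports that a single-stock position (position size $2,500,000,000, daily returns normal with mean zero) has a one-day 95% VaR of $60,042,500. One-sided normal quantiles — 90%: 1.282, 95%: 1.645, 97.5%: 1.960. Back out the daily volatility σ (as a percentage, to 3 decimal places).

VaR as a fraction: $60,042,500 / $2,500,000,000 = 2.402%.
σ = VaR / z = 2.402% / 1.645 = 1.460%.

1.460%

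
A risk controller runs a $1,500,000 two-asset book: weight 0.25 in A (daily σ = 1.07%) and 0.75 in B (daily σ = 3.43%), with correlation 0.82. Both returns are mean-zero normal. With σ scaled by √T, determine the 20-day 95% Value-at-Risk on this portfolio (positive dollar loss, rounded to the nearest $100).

σ_p = √(0.25²·1.07² + 0.75²·3.43² + 2·0.82·0.25·0.75·1.07·3.43) = 2.796%.
σ_{20d} = 2.796% × √20 = 12.504%.
z(95%) = 1.645.
VaR = 1.645 × 12.504% = 20.569%; on $1,500,000 that is $308,535.

$308,500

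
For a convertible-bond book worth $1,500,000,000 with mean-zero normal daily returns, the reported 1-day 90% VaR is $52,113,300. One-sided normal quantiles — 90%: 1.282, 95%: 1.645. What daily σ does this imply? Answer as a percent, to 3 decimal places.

2.710%

VaR as a fraction: $52,113,300 / $1,500,000,000 = 3.474%.
σ = VaR / z = 3.474% / 1.282 = 2.710%.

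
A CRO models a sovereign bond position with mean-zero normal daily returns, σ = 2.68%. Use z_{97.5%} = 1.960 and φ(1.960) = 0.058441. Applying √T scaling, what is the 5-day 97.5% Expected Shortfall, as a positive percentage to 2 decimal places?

14.01%

σ_{5d} = 2.68% × √5 = 5.993%.
ES multiplier = φ(z)/(1−α) = 0.058441/0.025 = 2.338.
ES = 5.993% × 2.338 = 14.012%.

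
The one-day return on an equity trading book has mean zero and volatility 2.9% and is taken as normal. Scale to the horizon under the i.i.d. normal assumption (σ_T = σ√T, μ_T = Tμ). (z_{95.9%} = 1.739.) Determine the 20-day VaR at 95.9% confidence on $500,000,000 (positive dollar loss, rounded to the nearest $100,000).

σ_{20d} = 2.9% × √20 = 12.969%.
VaR = 1.739 × 12.969% = 22.553%.
On $500,000,000: 0.22553 × $500,000,000 = $112,765,000.

$112,800,000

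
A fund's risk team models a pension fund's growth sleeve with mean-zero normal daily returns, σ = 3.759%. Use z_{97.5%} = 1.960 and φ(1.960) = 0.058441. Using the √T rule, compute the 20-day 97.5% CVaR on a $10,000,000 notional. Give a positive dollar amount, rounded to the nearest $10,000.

σ_{20d} = 3.759% × √20 = 16.811%.
ES multiplier = φ(z)/(1−α) = 0.058441/0.025 = 2.338.
ES = 16.811% × 2.338 = 39.304%; on $10,000,000: $3,930,400.

$3,930,000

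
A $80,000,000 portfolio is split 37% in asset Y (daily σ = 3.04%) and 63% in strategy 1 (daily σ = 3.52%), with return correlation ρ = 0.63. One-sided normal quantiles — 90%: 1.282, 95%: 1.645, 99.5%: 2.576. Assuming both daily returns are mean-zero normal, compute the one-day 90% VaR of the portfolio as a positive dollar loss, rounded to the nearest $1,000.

$3,132,000

σ_p² = 0.37²·3.04² + 0.63²·3.52² + 2·0.63·0.37·0.63·3.04·3.52 = 9.3258 (%²).
σ_p = √9.3258 = 3.054%.
VaR = 1.282 × 3.054% = 3.915%; on $80,000,000 that is $3,132,000.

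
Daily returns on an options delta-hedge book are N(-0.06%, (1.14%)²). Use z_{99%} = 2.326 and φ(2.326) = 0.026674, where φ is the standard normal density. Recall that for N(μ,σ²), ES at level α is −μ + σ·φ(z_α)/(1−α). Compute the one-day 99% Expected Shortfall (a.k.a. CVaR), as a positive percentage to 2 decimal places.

3.10%

Tail multiplier: φ(z)/(1−α) = 0.026674 / 0.01 = 2.667.
ES = −(-0.06%) + 1.14% × 2.667 = 3.100%.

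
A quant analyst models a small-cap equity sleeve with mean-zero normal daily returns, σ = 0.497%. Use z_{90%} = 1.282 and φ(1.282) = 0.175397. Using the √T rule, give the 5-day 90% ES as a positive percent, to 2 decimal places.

σ_{5d} = 0.497% × √5 = 1.111%.
ES multiplier = φ(z)/(1−α) = 0.175397/0.1 = 1.754.
ES = 1.111% × 1.754 = 1.949%.

1.95%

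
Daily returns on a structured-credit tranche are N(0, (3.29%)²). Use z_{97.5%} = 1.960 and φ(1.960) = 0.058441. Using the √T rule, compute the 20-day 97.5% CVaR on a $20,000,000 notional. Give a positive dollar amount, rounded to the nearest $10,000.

σ_{20d} = 3.29% × √20 = 14.713%.
ES multiplier = φ(z)/(1−α) = 0.058441/0.025 = 2.338.
ES = 14.713% × 2.338 = 34.399%; on $20,000,000: $6,879,800.

$6,880,000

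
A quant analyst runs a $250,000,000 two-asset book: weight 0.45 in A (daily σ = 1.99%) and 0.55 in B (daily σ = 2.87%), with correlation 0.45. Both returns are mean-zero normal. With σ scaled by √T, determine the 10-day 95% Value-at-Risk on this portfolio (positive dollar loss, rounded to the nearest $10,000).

$27,790,000

σ_p = √(0.45²·1.99² + 0.55²·2.87² + 2·0.45·0.45·0.55·1.99·2.87) = 2.137%.
σ_{10d} = 2.137% × √10 = 6.758%.
z(95%) = 1.645.
VaR = 1.645 × 6.758% = 11.117%; on $250,000,000 that is $27,792,500.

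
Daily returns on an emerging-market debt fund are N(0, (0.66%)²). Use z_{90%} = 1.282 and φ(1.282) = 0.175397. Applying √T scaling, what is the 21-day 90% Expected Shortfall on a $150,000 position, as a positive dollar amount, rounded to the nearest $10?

σ_{21d} = 0.66% × √21 = 3.024%.
ES multiplier = φ(z)/(1−α) = 0.175397/0.1 = 1.754.
ES = 3.024% × 1.754 = 5.304%; on $150,000: $7,956.

$7,960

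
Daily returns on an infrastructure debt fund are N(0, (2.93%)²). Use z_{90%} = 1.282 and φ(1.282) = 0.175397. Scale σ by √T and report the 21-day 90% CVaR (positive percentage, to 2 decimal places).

σ_{21d} = 2.93% × √21 = 13.427%.
ES multiplier = φ(z)/(1−α) = 0.175397/0.1 = 1.754.
ES = 13.427% × 1.754 = 23.551%.

23.55%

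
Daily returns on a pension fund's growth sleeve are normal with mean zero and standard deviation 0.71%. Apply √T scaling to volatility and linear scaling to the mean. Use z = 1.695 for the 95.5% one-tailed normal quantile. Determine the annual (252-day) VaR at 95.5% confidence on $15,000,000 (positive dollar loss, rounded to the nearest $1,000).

$2,866,000

σ_{252d} = 0.71% × √252 = 11.271%.
VaR = 1.695 × 11.271% = 19.104%.
On $15,000,000: 0.19104 × $15,000,000 = $2,865,600.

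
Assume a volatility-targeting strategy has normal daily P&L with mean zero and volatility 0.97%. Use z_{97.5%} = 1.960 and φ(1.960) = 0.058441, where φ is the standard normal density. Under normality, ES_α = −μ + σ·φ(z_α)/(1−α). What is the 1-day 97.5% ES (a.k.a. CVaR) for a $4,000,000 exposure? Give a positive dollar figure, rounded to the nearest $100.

$90,700

Tail multiplier: φ(z)/(1−α) = 0.058441 / 0.025 = 2.338.
ES = 0.97% × 2.338 = 2.268%.
On $4,000,000: 0.02268 × $4,000,000 = $90,720.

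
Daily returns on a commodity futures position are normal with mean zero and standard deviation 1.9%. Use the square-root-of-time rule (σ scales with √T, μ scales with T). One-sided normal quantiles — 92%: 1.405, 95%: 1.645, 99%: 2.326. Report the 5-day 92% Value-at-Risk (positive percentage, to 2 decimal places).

σ_{5d} = 1.9% × √5 = 4.249%.
VaR = 1.405 × 4.249% = 5.970%.

5.97%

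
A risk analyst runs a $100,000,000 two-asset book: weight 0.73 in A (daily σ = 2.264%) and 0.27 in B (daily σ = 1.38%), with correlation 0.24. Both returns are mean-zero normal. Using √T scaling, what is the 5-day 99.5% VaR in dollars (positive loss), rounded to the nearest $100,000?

$10,200,000

σ_p = √(0.73²·2.264² + 0.27²·1.38² + 2·0.24·0.73·0.27·2.264·1.38) = 1.779%.
σ_{5d} = 1.779% × √5 = 3.978%.
z(99.5%) = 2.576.
VaR = 2.576 × 3.978% = 10.247%; on $100,000,000 that is $10,247,000.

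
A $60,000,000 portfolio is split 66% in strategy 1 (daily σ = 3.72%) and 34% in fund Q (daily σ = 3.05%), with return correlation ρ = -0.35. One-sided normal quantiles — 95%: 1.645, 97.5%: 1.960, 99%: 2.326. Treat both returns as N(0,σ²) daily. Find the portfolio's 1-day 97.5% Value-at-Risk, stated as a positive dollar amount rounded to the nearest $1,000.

$2,713,000

σ_p² = 0.66²·3.72² + 0.34²·3.05² + 2·-0.35·0.66·0.34·3.72·3.05 = 5.3211 (%²).
σ_p = √5.3211 = 2.307%.
VaR = 1.960 × 2.307% = 4.522%; on $60,000,000 that is $2,713,200.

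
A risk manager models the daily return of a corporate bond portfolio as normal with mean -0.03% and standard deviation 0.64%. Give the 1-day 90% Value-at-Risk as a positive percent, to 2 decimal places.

0.85%

At 90% one-sided, z = 1.282.
VaR = −μ + z·σ = −(-0.03%) + 1.282 × 0.64% = 0.850%.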